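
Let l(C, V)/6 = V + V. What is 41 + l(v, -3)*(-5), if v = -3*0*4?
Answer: 221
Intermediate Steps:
v = 0 (v = 0*4 = 0)
l(C, V) = 12*V (l(C, V) = 6*(V + V) = 6*(2*V) = 12*V)
41 + l(v, -3)*(-5) = 41 + (12*(-3))*(-5) = 41 - 36*(-5) = 41 + 180 = 221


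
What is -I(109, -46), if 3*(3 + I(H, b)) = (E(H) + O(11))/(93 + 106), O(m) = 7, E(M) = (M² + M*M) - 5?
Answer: -21973/597 ≈ -36.806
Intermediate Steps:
E(M) = -5 + 2*M² (E(M) = (M² + M²) - 5 = 2*M² - 5 = -5 + 2*M²)
I(H, b) = -1789/597 + 2*H²/597 (I(H, b) = -3 + (((-5 + 2*H²) + 7)/(93 + 106))/3 = -3 + ((2 + 2*H²)/199)/3 = -3 + ((2 + 2*H²)*(1/199))/3 = -3 + (2/199 + 2*H²/199)/3 = -3 + (2/597 + 2*H²/597) = -1789/597 + 2*H²/597)
-I(109, -46) = -(-1789/597 + (2/597)*109²) = -(-1789/597 + (2/597)*11881) = -(-1789/597 + 23762/597) = -1*21973/597 = -21973/597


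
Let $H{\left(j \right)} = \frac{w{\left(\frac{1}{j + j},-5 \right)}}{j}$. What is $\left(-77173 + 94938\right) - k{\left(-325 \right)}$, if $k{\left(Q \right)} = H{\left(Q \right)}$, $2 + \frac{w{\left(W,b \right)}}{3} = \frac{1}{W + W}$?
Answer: $\frac{5772644}{325} \approx 17762.0$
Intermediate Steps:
$w{\left(W,b \right)} = -6 + \frac{3}{2 W}$ ($w{\left(W,b \right)} = -6 + \frac{3}{W + W} = -6 + \frac{3}{2 W}$)
$H{\left(j \right)} = \frac{-6 + 3 j}{j}$ ($H{\left(j \right)} = \frac{-6 + \frac{3}{2 \frac{1}{j + j}}}{j} = \frac{-6 + \frac{3}{2 \frac{1}{2 j}}}{j} = \frac{-6 + \frac{3 \cdot 2 j}{2}}{j} = \frac{-6 + 3 j}{j}$)
$k{\left(Q \right)} = 3 - \frac{6}{Q}$
$\left(-77173 + 94938\right) - k{\left(-325 \right)} = \left(-77173 + 94938\right) - \left(3 - \frac{6}{-325}\right) = 17765 - \left(3 - - \frac{6}{325}\right) = 17765 - \left(3 + \frac{6}{325}\right) = 17765 - \frac{981}{325} = \frac{5772644}{325}$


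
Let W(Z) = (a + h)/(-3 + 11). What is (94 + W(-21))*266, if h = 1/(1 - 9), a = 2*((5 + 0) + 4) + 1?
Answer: 820211/32 ≈ 25632.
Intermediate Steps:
a = 19 (a = 2*(5 + 4) + 1 = 2*9 + 1 = 18 + 1 = 19)
h = -⅛ (h = 1/(-8) = -⅛ ≈ -0.12500)
W(Z) = 151/64 (W(Z) = (19 - ⅛)/(-3 + 11) = (151/8)/8 = (151/8)*(⅛) = 151/64)
(94 + W(-21))*266 = (94 + 151/64)*266 = (6167/64)*266 = 820211/32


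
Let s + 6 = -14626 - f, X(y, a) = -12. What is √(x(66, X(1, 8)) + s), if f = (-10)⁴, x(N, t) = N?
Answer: I*√24566 ≈ 156.74*I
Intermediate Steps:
f = 10000
s = -24632 (s = -6 + (-14626 - 1*10000) = -6 + (-14626 - 10000) = -6 - 24626 = -24632)
√(x(66, X(1, 8)) + s) = √(66 - 24632) = √(-24566) = I*√24566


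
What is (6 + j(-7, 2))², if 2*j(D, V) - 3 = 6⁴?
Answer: 1718721/4 ≈ 4.2968e+5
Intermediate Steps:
j(D, V) = 1299/2 (j(D, V) = 3/2 + (½)*6⁴ = 3/2 + (½)*1296 = 3/2 + 648 = 1299/2)
(6 + j(-7, 2))² = (6 + 1299/2)² = (1311/2)² = 1718721/4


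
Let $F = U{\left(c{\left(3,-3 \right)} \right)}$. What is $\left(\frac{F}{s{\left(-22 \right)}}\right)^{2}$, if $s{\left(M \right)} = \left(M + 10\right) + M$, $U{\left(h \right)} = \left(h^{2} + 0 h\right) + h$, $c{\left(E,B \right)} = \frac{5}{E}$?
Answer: $\frac{400}{23409} \approx 0.017087$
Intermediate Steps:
$U{\left(h \right)} = h + h^{2}$ ($U{\left(h \right)} = \left(h^{2} + 0\right) + h = h^{2} + h = h + h^{2}$)
$F = \frac{40}{9}$ ($F = \frac{5}{3} \left(1 + \frac{5}{3}\right) = 5 \cdot \frac{1}{3} \left(1 + 5 \cdot \frac{1}{3}\right) = \frac{5 \left(1 + \frac{5}{3}\right)}{3} = \frac{5}{3} \cdot \frac{8}{3} = \frac{40}{9} \approx 4.4444$)
$s{\left(M \right)} = 10 + 2 M$ ($s{\left(M \right)} = \left(10 + M\right) + M = 10 + 2 M$)
$\left(\frac{F}{s{\left(-22 \right)}}\right)^{2} = \left(\frac{40}{9 \left(10 + 2 \left(-22\right)\right)}\right)^{2} = \left(\frac{40}{9 \left(10 - 44\right)}\right)^{2} = \left(\frac{40}{9 \left(-34\right)}\right)^{2} = \left(\frac{40}{9} \left(- \frac{1}{34}\right)\right)^{2} = \left(- \frac{20}{153}\right)^{2} = \frac{400}{23409}$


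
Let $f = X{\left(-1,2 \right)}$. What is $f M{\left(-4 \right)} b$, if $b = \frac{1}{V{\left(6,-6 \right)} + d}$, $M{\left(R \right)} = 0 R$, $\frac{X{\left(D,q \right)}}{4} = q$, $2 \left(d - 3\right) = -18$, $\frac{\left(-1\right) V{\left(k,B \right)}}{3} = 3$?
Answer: $0$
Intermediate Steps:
$V{\left(k,B \right)} = -9$ ($V{\left(k,B \right)} = \left(-3\right) 3 = -9$)
$d = -6$ ($d = 3 + \frac{1}{2} \left(-18\right) = 3 - 9 = -6$)
$X{\left(D,q \right)} = 4 q$
$f = 8$ ($f = 4 \cdot 2 = 8$)
$M{\left(R \right)} = 0$
$b = - \frac{1}{15}$ ($b = \frac{1}{-9 - 6} = \frac{1}{-15} = - \frac{1}{15} \approx -0.066667$)
$f M{\left(-4 \right)} b = 8 \cdot 0 \left(- \frac{1}{15}\right) = 0 \left(- \frac{1}{15}\right) = 0$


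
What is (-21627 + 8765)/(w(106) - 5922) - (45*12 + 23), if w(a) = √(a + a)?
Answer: -4917042293/8767468 + 6431*√53/8767468 ≈ -560.82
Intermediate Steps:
w(a) = √2*√a (w(a) = √(2*a) = √2*√a)
(-21627 + 8765)/(w(106) - 5922) - (45*12 + 23) = (-21627 + 8765)/(√2*√106 - 5922) - (45*12 + 23) = -12862/(2*√53 - 5922) - (540 + 23) = -12862/(-5922 + 2*√53) - 1*563 = -12862/(-5922 + 2*√53) - 563 = -563 - 12862/(-5922 + 2*√53)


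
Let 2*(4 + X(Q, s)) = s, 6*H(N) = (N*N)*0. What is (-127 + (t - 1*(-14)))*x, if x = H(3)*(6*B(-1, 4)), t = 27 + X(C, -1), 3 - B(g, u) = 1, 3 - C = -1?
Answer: 0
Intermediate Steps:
C = 4 (C = 3 - 1*(-1) = 3 + 1 = 4)
B(g, u) = 2 (B(g, u) = 3 - 1*1 = 3 - 1 = 2)
H(N) = 0 (H(N) = ((N*N)*0)/6 = (N²*0)/6 = (⅙)*0 = 0)
X(Q, s) = -4 + s/2
t = 45/2 (t = 27 + (-4 + (½)*(-1)) = 27 + (-4 - ½) = 27 - 9/2 = 45/2 ≈ 22.500)
x = 0 (x = 0*(6*2) = 0*12 = 0)
(-127 + (t - 1*(-14)))*x = (-127 + (45/2 - 1*(-14)))*0 = (-127 + (45/2 + 14))*0 = (-127 + 73/2)*0 = -181/2*0 = 0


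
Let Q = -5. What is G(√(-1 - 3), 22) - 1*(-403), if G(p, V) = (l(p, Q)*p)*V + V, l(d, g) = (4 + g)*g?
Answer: 425 + 220*I ≈ 425.0 + 220.0*I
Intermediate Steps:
l(d, g) = g*(4 + g)
G(p, V) = V + 5*V*p (G(p, V) = ((-5*(4 - 5))*p)*V + V = ((-5*(-1))*p)*V + V = (5*p)*V + V = 5*V*p + V = V + 5*V*p)
G(√(-1 - 3), 22) - 1*(-403) = 22*(1 + 5*√(-1 - 3)) - 1*(-403) = 22*(1 + 5*√(-4)) + 403 = 22*(1 + 5*(2*I)) + 403 = 22*(1 + 10*I) + 403 = (22 + 220*I) + 403 = 425 + 220*I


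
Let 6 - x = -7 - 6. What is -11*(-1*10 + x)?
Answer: -99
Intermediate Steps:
x = 19 (x = 6 - (-7 - 6) = 6 - 1*(-13) = 6 + 13 = 19)
-11*(-1*10 + x) = -11*(-1*10 + 19) = -11*(-10 + 19) = -11*9 = -99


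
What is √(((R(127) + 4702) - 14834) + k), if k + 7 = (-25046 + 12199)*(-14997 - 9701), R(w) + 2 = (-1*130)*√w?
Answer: √(317285065 - 130*√127) ≈ 17812.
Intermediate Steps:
R(w) = -2 - 130*√w (R(w) = -2 + (-1*130)*√w = -2 - 130*√w)
k = 317295199 (k = -7 + (-25046 + 12199)*(-14997 - 9701) = -7 - 12847*(-24698) = -7 + 317295206 = 317295199)
√(((R(127) + 4702) - 14834) + k) = √((((-2 - 130*√127) + 4702) - 14834) + 317295199) = √(((4700 - 130*√127) - 14834) + 317295199) = √((-10134 - 130*√127) + 317295199) = √(317285065 - 130*√127)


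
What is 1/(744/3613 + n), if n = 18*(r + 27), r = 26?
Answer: 3613/3447546 ≈ 0.0010480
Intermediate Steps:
n = 954 (n = 18*(26 + 27) = 18*53 = 954)
1/(744/3613 + n) = 1/(744/3613 + 954) = 1/(3447546/3613) = 3613/3447546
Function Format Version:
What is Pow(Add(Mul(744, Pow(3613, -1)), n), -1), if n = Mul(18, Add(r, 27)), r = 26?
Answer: Rational(3613, 3447546) ≈ 0.0010480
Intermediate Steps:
n = 954 (n = Mul(18, Add(26, 27)) = Mul(18, 53) = 954)
Pow(Add(Mul(744, Pow(3613, -1)), n), -1) = Pow(Add(Mul(744, Pow(3613, -1)), 954), -1) = Pow(Add(Mul(744, Rational(1, 3613)), 954), -1) = Pow(Add(Rational(744, 3613), 954), -1) = Pow(Rational(3447546, 3613), -1) = Rational(3613, 3447546)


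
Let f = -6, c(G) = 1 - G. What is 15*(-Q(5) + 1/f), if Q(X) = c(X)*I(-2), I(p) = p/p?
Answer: 115/2 ≈ 57.500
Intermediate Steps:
I(p) = 1
Q(X) = 1 - X (Q(X) = (1 - X)*1 = 1 - X)
15*(-Q(5) + 1/f) = 15*(-(1 - 1*5) + 1/(-6)) = 15*(-(1 - 5) - ⅙) = 15*(-1*(-4) - ⅙) = 15*(4 - ⅙) = 15*(23/6) = 115/2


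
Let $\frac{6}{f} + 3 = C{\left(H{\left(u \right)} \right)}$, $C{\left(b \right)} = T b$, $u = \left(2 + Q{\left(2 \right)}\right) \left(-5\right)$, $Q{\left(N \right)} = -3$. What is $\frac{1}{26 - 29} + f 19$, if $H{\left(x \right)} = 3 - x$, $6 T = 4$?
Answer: $- \frac{1039}{39} \approx -26.641$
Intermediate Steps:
$T = \frac{2}{3}$ ($T = \frac{1}{6} \cdot 4 = \frac{2}{3} \approx 0.66667$)
$u = 5$ ($u = \left(2 - 3\right) \left(-5\right) = \left(-1\right) \left(-5\right) = 5$)
$C{\left(b \right)} = \frac{2 b}{3}$
$f = - \frac{18}{13}$ ($f = \frac{6}{-3 + \frac{2 \left(3 - 5\right)}{3}} = \frac{6}{-3 + \frac{2}{3} \left(-2\right)} = \frac{6}{-3 - \frac{4}{3}} = \frac{6}{- \frac{13}{3}} = 6 \left(- \frac{3}{13}\right) = - \frac{18}{13} \approx -1.3846$)
$\frac{1}{26 - 29} + f 19 = \frac{1}{26 - 29} - \frac{342}{13} = \frac{1}{-3} - \frac{342}{13} = - \frac{1}{3} - \frac{342}{13} = - \frac{1039}{39}$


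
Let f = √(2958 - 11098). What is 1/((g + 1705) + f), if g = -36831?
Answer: -17563/616922008 - I*√2035/616922008 ≈ -2.8469e-5 - 7.3123e-8*I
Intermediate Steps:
f = 2*I*√2035 (f = √(-8140) = 2*I*√2035 ≈ 90.222*I)
1/((g + 1705) + f) = 1/((-36831 + 1705) + 2*I*√2035) = 1/(-35126 + 2*I*√2035)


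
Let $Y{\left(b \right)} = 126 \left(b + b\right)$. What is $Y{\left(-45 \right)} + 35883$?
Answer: $24543$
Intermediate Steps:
$Y{\left(b \right)} = 252 b$ ($Y{\left(b \right)} = 126 \cdot 2 b = 252 b$)
$Y{\left(-45 \right)} + 35883 = 252 \left(-45\right) + 35883 = -11340 + 35883 = 24543$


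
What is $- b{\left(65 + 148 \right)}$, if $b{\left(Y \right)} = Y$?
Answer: $-213$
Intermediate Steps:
$- b{\left(65 + 148 \right)} = - (65 + 148) = \left(-1\right) 213 = -213$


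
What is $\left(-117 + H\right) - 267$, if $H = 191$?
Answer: $-193$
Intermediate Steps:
$\left(-117 + H\right) - 267 = \left(-117 + 191\right) - 267 = 74 - 267 = -193$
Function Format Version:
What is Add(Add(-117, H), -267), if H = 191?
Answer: -193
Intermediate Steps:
Add(Add(-117, H), -267) = Add(Add(-117, 191), -267) = Add(74, -267) = -193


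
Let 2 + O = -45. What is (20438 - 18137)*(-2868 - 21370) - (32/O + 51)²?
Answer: -123205141567/2209 ≈ -5.5774e+7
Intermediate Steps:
O = -47 (O = -2 - 45 = -47)
(20438 - 18137)*(-2868 - 21370) - (32/O + 51)² = (20438 - 18137)*(-2868 - 21370) - (32/(-47) + 51)² = 2301*(-24238) - (32*(-1/47) + 51)² = -55771638 - (-32/47 + 51)² = -55771638 - (2365/47)² = -55771638 - 1*5593225/2209 = -55771638 - 5593225/2209 = -123205141567/2209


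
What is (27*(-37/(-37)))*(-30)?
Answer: -810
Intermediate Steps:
(27*(-37/(-37)))*(-30) = (27*(-37*(-1/37)))*(-30) = (27*1)*(-30) = 27*(-30) = -810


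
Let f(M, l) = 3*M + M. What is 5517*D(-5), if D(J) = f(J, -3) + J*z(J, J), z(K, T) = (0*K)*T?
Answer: -110340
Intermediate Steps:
f(M, l) = 4*M
z(K, T) = 0 (z(K, T) = 0*T = 0)
D(J) = 4*J (D(J) = 4*J + J*0 = 4*J + 0 = 4*J)
5517*D(-5) = 5517*(4*(-5)) = 5517*(-20) = -110340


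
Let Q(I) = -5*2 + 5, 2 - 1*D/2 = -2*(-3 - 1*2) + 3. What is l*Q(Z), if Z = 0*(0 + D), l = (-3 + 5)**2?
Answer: -20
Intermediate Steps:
D = -22 (D = 4 - 2*(-2*(-3 - 1*2) + 3) = 4 - 2*(-2*(-3 - 2) + 3) = 4 - 2*(-2*(-5) + 3) = 4 - 2*(10 + 3) = 4 - 2*13 = 4 - 26 = -22)
l = 4 (l = 2**2 = 4)
Z = 0 (Z = 0*(0 - 22) = 0*(-22) = 0)
Q(I) = -5 (Q(I) = -10 + 5 = -5)
l*Q(Z) = 4*(-5) = -20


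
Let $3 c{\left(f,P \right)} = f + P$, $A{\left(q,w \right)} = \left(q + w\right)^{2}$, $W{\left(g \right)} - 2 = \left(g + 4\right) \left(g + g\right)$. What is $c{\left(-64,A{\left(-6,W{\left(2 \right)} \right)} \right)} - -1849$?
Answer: $1961$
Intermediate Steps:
$W{\left(g \right)} = 2 + 2 g \left(4 + g\right)$ ($W{\left(g \right)} = 2 + \left(g + 4\right) \left(g + g\right) = 2 + \left(4 + g\right) 2 g = 2 + 2 g \left(4 + g\right)$)
$c{\left(f,P \right)} = \frac{P}{3} + \frac{f}{3}$ ($c{\left(f,P \right)} = \frac{f + P}{3} = \frac{P + f}{3} = \frac{P}{3} + \frac{f}{3}$)
$c{\left(-64,A{\left(-6,W{\left(2 \right)} \right)} \right)} - -1849 = \left(\frac{\left(-6 + \left(2 + 2 \cdot 2^{2} + 8 \cdot 2\right)\right)^{2}}{3} + \frac{1}{3} \left(-64\right)\right) - -1849 = \left(\frac{\left(-6 + \left(2 + 2 \cdot 4 + 16\right)\right)^{2}}{3} - \frac{64}{3}\right) + 1849 = \left(\frac{\left(-6 + \left(2 + 8 + 16\right)\right)^{2}}{3} - \frac{64}{3}\right) + 1849 = \left(\frac{\left(-6 + 26\right)^{2}}{3} - \frac{64}{3}\right) + 1849 = \left(\frac{20^{2}}{3} - \frac{64}{3}\right) + 1849 = \left(\frac{1}{3} \cdot 400 - \frac{64}{3}\right) + 1849 = \left(\frac{400}{3} - \frac{64}{3}\right) + 1849 = 112 + 1849 = 1961$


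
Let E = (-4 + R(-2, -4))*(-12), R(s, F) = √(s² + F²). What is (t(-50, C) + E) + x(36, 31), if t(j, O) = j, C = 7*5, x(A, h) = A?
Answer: 34 - 24*√5 ≈ -19.666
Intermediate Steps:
R(s, F) = √(F² + s²)
C = 35
E = 48 - 24*√5 (E = (-4 + √((-4)² + (-2)²))*(-12) = (-4 + √(16 + 4))*(-12) = (-4 + √20)*(-12) = (-4 + 2*√5)*(-12) = 48 - 24*√5 ≈ -5.6656)
(t(-50, C) + E) + x(36, 31) = (-50 + (48 - 24*√5)) + 36 = (-2 - 24*√5) + 36 = 34 - 24*√5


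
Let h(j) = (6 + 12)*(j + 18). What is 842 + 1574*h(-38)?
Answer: -565798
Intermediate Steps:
h(j) = 324 + 18*j (h(j) = 18*(18 + j) = 324 + 18*j)
842 + 1574*h(-38) = 842 + 1574*(324 + 18*(-38)) = 842 + 1574*(324 - 684) = 842 + 1574*(-360) = 842 - 566640 = -565798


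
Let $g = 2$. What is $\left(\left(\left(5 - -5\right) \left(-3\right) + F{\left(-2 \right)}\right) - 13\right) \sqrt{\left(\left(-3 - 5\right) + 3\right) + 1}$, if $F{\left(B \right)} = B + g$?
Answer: $- 86 i \approx - 86.0 i$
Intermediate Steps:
$F{\left(B \right)} = 2 + B$ ($F{\left(B \right)} = B + 2 = 2 + B$)
$\left(\left(\left(5 - -5\right) \left(-3\right) + F{\left(-2 \right)}\right) - 13\right) \sqrt{\left(\left(-3 - 5\right) + 3\right) + 1} = \left(\left(\left(5 - -5\right) \left(-3\right) + \left(2 - 2\right)\right) - 13\right) \sqrt{\left(\left(-3 - 5\right) + 3\right) + 1} = \left(\left(\left(5 + 5\right) \left(-3\right) + 0\right) - 13\right) \sqrt{\left(-8 + 3\right) + 1} = \left(\left(10 \left(-3\right) + 0\right) - 13\right) \sqrt{-5 + 1} = \left(\left(-30 + 0\right) - 13\right) \sqrt{-4} = \left(-30 - 13\right) 2 i = - 43 \cdot 2 i = - 86 i$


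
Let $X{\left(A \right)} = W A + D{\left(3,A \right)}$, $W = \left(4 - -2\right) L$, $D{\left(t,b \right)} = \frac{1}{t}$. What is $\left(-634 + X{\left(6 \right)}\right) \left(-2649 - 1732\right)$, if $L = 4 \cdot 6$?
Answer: $- \frac{3027271}{3} \approx -1.0091 \cdot 10^{6}$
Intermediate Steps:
$L = 24$
$W = 144$ ($W = \left(4 - -2\right) 24 = \left(4 + 2\right) 24 = 6 \cdot 24 = 144$)
$X{\left(A \right)} = \frac{1}{3} + 144 A$ ($X{\left(A \right)} = 144 A + \frac{1}{3} = \frac{1}{3} + 144 A$)
$\left(-634 + X{\left(6 \right)}\right) \left(-2649 - 1732\right) = \left(-634 + \left(\frac{1}{3} + 144 \cdot 6\right)\right) \left(-2649 - 1732\right) = \left(-634 + \left(\frac{1}{3} + 864\right)\right) \left(-4381\right) = \left(-634 + \frac{2593}{3}\right) \left(-4381\right) = \frac{691}{3} \left(-4381\right) = - \frac{3027271}{3}$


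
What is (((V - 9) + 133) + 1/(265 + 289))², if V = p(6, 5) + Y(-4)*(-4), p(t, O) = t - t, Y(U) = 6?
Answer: 3069270801/306916 ≈ 10000.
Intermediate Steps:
p(t, O) = 0
V = -24 (V = 0 + 6*(-4) = 0 - 24 = -24)
(((V - 9) + 133) + 1/(265 + 289))² = (((-24 - 9) + 133) + 1/(265 + 289))² = ((-33 + 133) + 1/554)² = (100 + 1/554)² = (55401/554)² = 3069270801/306916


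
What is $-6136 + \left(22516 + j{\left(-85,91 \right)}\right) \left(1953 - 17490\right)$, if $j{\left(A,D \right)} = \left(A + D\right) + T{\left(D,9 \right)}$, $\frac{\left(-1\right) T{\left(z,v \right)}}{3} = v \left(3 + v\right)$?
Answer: $-344896462$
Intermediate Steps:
$T{\left(z,v \right)} = - 3 v \left(3 + v\right)$
$j{\left(A,D \right)} = -324 + A + D$ ($j{\left(A,D \right)} = \left(A + D\right) - 27 \left(3 + 9\right) = \left(A + D\right) - 27 \cdot 12 = \left(A + D\right) - 324 = -324 + A + D$)
$-6136 + \left(22516 + j{\left(-85,91 \right)}\right) \left(1953 - 17490\right) = -6136 + \left(22516 - 318\right) \left(1953 - 17490\right) = -6136 + \left(22516 - 318\right) \left(-15537\right) = -6136 + 22198 \left(-15537\right) = -6136 - 344890326 = -344896462$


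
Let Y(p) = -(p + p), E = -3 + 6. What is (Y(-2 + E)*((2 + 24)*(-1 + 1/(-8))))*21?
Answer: 2457/2 ≈ 1228.5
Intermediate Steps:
E = 3
Y(p) = -2*p
(Y(-2 + E)*((2 + 24)*(-1 + 1/(-8))))*21 = ((-2*(-2 + 3))*((2 + 24)*(-1 + 1/(-8))))*21 = ((-2*1)*(26*(-1 - ⅛)))*21 = -52*(-9)/8*21 = -2*(-117/4)*21 = (117/2)*21 = 2457/2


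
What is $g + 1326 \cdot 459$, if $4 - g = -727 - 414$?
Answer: $609779$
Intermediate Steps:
$g = 1145$ ($g = 4 - \left(-727 - 414\right) = 4 - -1141 = 4 + 1141 = 1145$)
$g + 1326 \cdot 459 = 1145 + 1326 \cdot 459 = 1145 + 608634 = 609779$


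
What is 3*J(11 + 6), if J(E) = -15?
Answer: -45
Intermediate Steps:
3*J(11 + 6) = 3*(-15) = -45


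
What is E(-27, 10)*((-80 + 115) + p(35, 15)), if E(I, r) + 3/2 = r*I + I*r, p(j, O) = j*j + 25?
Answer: -1391655/2 ≈ -6.9583e+5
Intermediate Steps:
p(j, O) = 25 + j² (p(j, O) = j² + 25 = 25 + j²)
E(I, r) = -3/2 + 2*I*r (E(I, r) = -3/2 + (r*I + I*r) = -3/2 + (I*r + I*r) = -3/2 + 2*I*r)
E(-27, 10)*((-80 + 115) + p(35, 15)) = (-3/2 + 2*(-27)*10)*((-80 + 115) + (25 + 35²)) = (-3/2 - 540)*(35 + (25 + 1225)) = -1083*(35 + 1250)/2 = -1083/2*1285 = -1391655/2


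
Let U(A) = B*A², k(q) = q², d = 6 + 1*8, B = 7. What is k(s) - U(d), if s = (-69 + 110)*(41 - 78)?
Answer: 2299917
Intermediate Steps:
s = -1517 (s = 41*(-37) = -1517)
d = 14 (d = 6 + 8 = 14)
U(A) = 7*A²
k(s) - U(d) = (-1517)² - 7*14² = 2301289 - 7*196 = 2301289 - 1*1372 = 2301289 - 1372 = 2299917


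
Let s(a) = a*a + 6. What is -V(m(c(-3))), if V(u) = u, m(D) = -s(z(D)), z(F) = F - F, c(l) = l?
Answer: 6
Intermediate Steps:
z(F) = 0
s(a) = 6 + a**2 (s(a) = a**2 + 6 = 6 + a**2)
m(D) = -6 (m(D) = -(6 + 0**2) = -(6 + 0) = -1*6 = -6)
-V(m(c(-3))) = -1*(-6) = 6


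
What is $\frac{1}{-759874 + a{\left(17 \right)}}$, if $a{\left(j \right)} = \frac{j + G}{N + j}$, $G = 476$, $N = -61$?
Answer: $- \frac{44}{33434949} \approx -1.316 \cdot 10^{-6}$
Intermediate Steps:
$a{\left(j \right)} = \frac{476 + j}{-61 + j}$ ($a{\left(j \right)} = \frac{j + 476}{-61 + j} = \frac{476 + j}{-61 + j}$)
$\frac{1}{-759874 + a{\left(17 \right)}} = \frac{1}{-759874 + \frac{476 + 17}{-61 + 17}} = \frac{1}{-759874 + \frac{1}{-44} \cdot 493} = \frac{1}{-759874 - \frac{493}{44}} = \frac{1}{- \frac{33434949}{44}} = - \frac{44}{33434949}$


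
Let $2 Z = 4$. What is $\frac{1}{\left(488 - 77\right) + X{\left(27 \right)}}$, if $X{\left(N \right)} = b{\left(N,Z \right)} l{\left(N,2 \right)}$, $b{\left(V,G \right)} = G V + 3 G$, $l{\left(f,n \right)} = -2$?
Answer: $\frac{1}{291} \approx 0.0034364$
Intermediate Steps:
$Z = 2$ ($Z = \frac{1}{2} \cdot 4 = 2$)
$b{\left(V,G \right)} = 3 G + G V$
$X{\left(N \right)} = -12 - 4 N$ ($X{\left(N \right)} = 2 \left(3 + N\right) \left(-2\right) = \left(6 + 2 N\right) \left(-2\right) = -12 - 4 N$)
$\frac{1}{\left(488 - 77\right) + X{\left(27 \right)}} = \frac{1}{\left(488 - 77\right) - 120} = \frac{1}{411 - 120} = \frac{1}{291}$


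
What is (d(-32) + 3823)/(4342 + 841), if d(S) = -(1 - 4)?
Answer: 3826/5183 ≈ 0.73818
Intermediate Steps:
d(S) = 3 (d(S) = -1*(-3) = 3)
(d(-32) + 3823)/(4342 + 841) = (3 + 3823)/(4342 + 841) = 3826/5183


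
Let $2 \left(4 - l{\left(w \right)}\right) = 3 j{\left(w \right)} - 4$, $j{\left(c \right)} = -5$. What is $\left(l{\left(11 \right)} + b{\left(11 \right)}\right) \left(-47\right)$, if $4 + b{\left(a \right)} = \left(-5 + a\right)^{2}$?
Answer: $- \frac{4277}{2} \approx -2138.5$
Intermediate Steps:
$b{\left(a \right)} = -4 + \left(-5 + a\right)^{2}$
$l{\left(w \right)} = \frac{27}{2}$ ($l{\left(w \right)} = 4 - \frac{3 \left(-5\right) - 4}{2} = 4 - \frac{-15 - 4}{2} = 4 - - \frac{19}{2} = 4 + \frac{19}{2} = \frac{27}{2}$)
$\left(l{\left(11 \right)} + b{\left(11 \right)}\right) \left(-47\right) = \left(\frac{27}{2} - \left(4 - \left(-5 + 11\right)^{2}\right)\right) \left(-47\right) = \left(\frac{27}{2} - \left(4 - 6^{2}\right)\right) \left(-47\right) = \left(\frac{27}{2} + \left(-4 + 36\right)\right) \left(-47\right) = \left(\frac{27}{2} + 32\right) \left(-47\right) = \frac{91}{2} \left(-47\right) = - \frac{4277}{2}$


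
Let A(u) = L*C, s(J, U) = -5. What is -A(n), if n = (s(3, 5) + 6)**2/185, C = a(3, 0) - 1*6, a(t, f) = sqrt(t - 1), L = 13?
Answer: 78 - 13*sqrt(2) ≈ 59.615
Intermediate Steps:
a(t, f) = sqrt(-1 + t)
C = -6 + sqrt(2) (C = sqrt(-1 + 3) - 1*6 = sqrt(2) - 6 = -6 + sqrt(2) ≈ -4.5858)
n = 1/185 (n = (-5 + 6)**2/185 = 1**2*(1/185) = 1*(1/185) = 1/185 ≈ 0.0054054)
A(u) = -78 + 13*sqrt(2) (A(u) = 13*(-6 + sqrt(2)) = -78 + 13*sqrt(2))
-A(n) = -(-78 + 13*sqrt(2)) = 78 - 13*sqrt(2)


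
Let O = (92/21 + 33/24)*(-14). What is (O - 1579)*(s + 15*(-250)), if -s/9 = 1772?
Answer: 65380945/2 ≈ 3.2690e+7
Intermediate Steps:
s = -15948 (s = -9*1772 = -15948)
O = -967/12 (O = (92*(1/21) + 33*(1/24))*(-14) = (92/21 + 11/8)*(-14) = (967/168)*(-14) = -967/12 ≈ -80.583)
(O - 1579)*(s + 15*(-250)) = (-967/12 - 1579)*(-15948 + 15*(-250)) = -19915*(-15948 - 3750)/12 = -19915/12*(-19698) = 65380945/2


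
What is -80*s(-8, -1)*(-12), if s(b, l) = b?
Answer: -7680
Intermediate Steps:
-80*s(-8, -1)*(-12) = -80*(-8)*(-12) = 640*(-12) = -7680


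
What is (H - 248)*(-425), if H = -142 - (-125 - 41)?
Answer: 95200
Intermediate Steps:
H = 24 (H = -142 - 1*(-166) = -142 + 166 = 24)
(H - 248)*(-425) = (24 - 248)*(-425) = -224*(-425) = 95200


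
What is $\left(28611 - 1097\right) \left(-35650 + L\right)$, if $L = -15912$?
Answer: $-1418676868$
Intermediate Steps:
$\left(28611 - 1097\right) \left(-35650 + L\right) = \left(28611 - 1097\right) \left(-35650 - 15912\right) = 27514 \left(-51562\right) = -1418676868$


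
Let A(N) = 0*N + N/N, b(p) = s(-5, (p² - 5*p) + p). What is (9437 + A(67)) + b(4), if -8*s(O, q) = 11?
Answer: 75493/8 ≈ 9436.6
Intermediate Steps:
s(O, q) = -11/8 (s(O, q) = -⅛*11 = -11/8)
b(p) = -11/8
A(N) = 1 (A(N) = 0 + 1 = 1)
(9437 + A(67)) + b(4) = (9437 + 1) - 11/8 = 9438 - 11/8 = 75493/8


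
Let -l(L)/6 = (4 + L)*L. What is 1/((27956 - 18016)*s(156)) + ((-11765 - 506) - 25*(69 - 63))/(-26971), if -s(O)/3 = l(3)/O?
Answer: 555641419/1206412830 ≈ 0.46057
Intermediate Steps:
l(L) = -6*L*(4 + L) (l(L) = -6*(4 + L)*L = -6*L*(4 + L))
s(O) = 378/O (s(O) = -3*(-6*3*(4 + 3))/O = -3*(-6*3*7)/O = -(-378)/O = 378/O)
1/((27956 - 18016)*s(156)) + ((-11765 - 506) - 25*(69 - 63))/(-26971) = 1/((27956 - 18016)*((378/156))) + ((-11765 - 506) - 25*(69 - 63))/(-26971) = 1/(9940*((378*(1/156)))) + (-12271 - 25*6)*(-1/26971) = 1/(9940*(63/26)) + (-12271 - 1*150)*(-1/26971) = (1/9940)*(26/63) + (-12271 - 150)*(-1/26971) = 13/313110 - 12421*(-1/26971) = 13/313110 + 12421/26971 = 555641419/1206412830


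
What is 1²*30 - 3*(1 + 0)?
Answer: 27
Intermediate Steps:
1²*30 - 3*(1 + 0) = 1*30 - 3*1 = 30 - 3 = 27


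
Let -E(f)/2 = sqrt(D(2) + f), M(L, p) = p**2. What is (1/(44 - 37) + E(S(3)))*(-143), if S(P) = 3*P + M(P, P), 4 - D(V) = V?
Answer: -143/7 + 572*sqrt(5) ≈ 1258.6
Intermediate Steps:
D(V) = 4 - V
S(P) = P**2 + 3*P (S(P) = 3*P + P**2 = P**2 + 3*P)
E(f) = -2*sqrt(2 + f) (E(f) = -2*sqrt((4 - 1*2) + f) = -2*sqrt((4 - 2) + f) = -2*sqrt(2 + f))
(1/(44 - 37) + E(S(3)))*(-143) = (1/(44 - 37) - 2*sqrt(2 + 3*(3 + 3)))*(-143) = (1/7 - 2*sqrt(2 + 3*6))*(-143) = (1/7 - 2*sqrt(2 + 18))*(-143) = (1/7 - 4*sqrt(5))*(-143) = -143/7 + 572*sqrt(5)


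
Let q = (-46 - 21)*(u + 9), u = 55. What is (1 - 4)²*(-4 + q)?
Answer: -38628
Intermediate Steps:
q = -4288 (q = (-46 - 21)*(55 + 9) = -67*64 = -4288)
(1 - 4)²*(-4 + q) = (1 - 4)²*(-4 - 4288) = (-3)²*(-4292) = 9*(-4292) = -38628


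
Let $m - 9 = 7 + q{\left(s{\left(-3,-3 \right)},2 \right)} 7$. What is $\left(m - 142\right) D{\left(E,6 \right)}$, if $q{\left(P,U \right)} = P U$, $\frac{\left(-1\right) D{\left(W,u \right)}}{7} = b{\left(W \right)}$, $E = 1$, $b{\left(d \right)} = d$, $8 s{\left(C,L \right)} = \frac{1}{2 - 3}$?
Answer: $\frac{3577}{4} \approx 894.25$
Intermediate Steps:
$s{\left(C,L \right)} = - \frac{1}{8}$ ($s{\left(C,L \right)} = \frac{1}{8 \left(2 - 3\right)} = \frac{1}{8 \left(-1\right)} = \frac{1}{8} \left(-1\right) = - \frac{1}{8}$)
$D{\left(W,u \right)} = - 7 W$
$m = \frac{57}{4}$ ($m = 9 + \left(7 + \left(- \frac{1}{8}\right) 2 \cdot 7\right) = 9 + \left(7 - \frac{7}{4}\right) = 9 + \frac{21}{4} = \frac{57}{4} \approx 14.25$)
$\left(m - 142\right) D{\left(E,6 \right)} = \left(\frac{57}{4} - 142\right) \left(\left(-7\right) 1\right) = \left(- \frac{511}{4}\right) \left(-7\right) = \frac{3577}{4}$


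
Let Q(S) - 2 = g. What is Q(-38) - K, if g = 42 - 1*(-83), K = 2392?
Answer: -2265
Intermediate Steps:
g = 125 (g = 42 + 83 = 125)
Q(S) = 127 (Q(S) = 2 + 125 = 127)
Q(-38) - K = 127 - 1*2392 = 127 - 2392 = -2265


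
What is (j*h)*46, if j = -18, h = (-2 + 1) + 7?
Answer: -4968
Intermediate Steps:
h = 6 (h = -1 + 7 = 6)
(j*h)*46 = -18*6*46 = -108*46 = -4968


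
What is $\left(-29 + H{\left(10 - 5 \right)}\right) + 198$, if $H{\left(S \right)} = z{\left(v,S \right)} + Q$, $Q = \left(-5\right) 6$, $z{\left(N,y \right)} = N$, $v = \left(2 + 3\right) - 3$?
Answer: $141$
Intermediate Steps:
$v = 2$ ($v = 5 - 3 = 2$)
$Q = -30$
$H{\left(S \right)} = -28$ ($H{\left(S \right)} = 2 - 30 = -28$)
$\left(-29 + H{\left(10 - 5 \right)}\right) + 198 = \left(-29 - 28\right) + 198 = -57 + 198 = 141$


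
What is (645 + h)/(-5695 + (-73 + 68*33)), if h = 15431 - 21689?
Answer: 5613/3524 ≈ 1.5928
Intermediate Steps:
h = -6258
(645 + h)/(-5695 + (-73 + 68*33)) = (645 - 6258)/(-5695 + (-73 + 68*33)) = -5613/(-5695 + (-73 + 2244)) = -5613/(-5695 + 2171) = -5613/(-3524) = -5613*(-1/3524) = 5613/3524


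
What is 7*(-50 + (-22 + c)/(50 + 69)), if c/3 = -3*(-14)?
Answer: -5846/17 ≈ -343.88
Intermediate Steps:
c = 126 (c = 3*(-3*(-14)) = 3*42 = 126)
7*(-50 + (-22 + c)/(50 + 69)) = 7*(-50 + (-22 + 126)/(50 + 69)) = 7*(-50 + 104/119) = 7*(-5846/119) = -5846/17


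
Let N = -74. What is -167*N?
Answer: 12358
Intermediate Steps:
-167*N = -167*(-74) = 12358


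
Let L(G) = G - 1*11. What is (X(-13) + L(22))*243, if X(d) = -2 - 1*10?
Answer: -243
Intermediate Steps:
L(G) = -11 + G (L(G) = G - 11 = -11 + G)
X(d) = -12 (X(d) = -2 - 10 = -12)
(X(-13) + L(22))*243 = (-12 + (-11 + 22))*243 = (-12 + 11)*243 = -1*243 = -243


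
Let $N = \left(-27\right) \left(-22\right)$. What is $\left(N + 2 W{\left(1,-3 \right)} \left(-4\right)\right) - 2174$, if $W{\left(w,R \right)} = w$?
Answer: $-1588$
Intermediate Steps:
$N = 594$
$\left(N + 2 W{\left(1,-3 \right)} \left(-4\right)\right) - 2174 = \left(594 + 2 \cdot 1 \left(-4\right)\right) - 2174 = \left(594 + 2 \left(-4\right)\right) - 2174 = \left(594 - 8\right) - 2174 = 586 - 2174 = -1588$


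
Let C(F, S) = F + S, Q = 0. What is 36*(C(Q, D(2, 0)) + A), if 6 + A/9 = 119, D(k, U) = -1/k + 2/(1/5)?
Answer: 36954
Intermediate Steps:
D(k, U) = 10 - 1/k (D(k, U) = -1/k + 2/(1/5) = -1/k + 2*5 = -1/k + 10 = 10 - 1/k)
A = 1017 (A = -54 + 9*119 = -54 + 1071 = 1017)
36*(C(Q, D(2, 0)) + A) = 36*((0 + (10 - 1/2)) + 1017) = 36*((0 + 19/2) + 1017) = 36*(19/2 + 1017) = 36*(2053/2) = 36954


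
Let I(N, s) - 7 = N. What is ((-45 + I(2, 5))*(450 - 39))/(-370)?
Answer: 7398/185 ≈ 39.989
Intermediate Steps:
I(N, s) = 7 + N
((-45 + I(2, 5))*(450 - 39))/(-370) = ((-45 + (7 + 2))*(450 - 39))/(-370) = ((-45 + 9)*411)*(-1/370) = -36*411*(-1/370) = -14796*(-1/370) = 7398/185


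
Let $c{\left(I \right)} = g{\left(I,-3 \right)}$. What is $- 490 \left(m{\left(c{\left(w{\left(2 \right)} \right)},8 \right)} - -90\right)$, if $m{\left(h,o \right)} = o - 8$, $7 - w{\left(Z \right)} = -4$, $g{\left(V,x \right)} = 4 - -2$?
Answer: $-44100$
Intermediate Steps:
$g{\left(V,x \right)} = 6$ ($g{\left(V,x \right)} = 4 + 2 = 6$)
$w{\left(Z \right)} = 11$ ($w{\left(Z \right)} = 7 - -4 = 7 + 4 = 11$)
$c{\left(I \right)} = 6$
$m{\left(h,o \right)} = -8 + o$ ($m{\left(h,o \right)} = o - 8 = -8 + o$)
$- 490 \left(m{\left(c{\left(w{\left(2 \right)} \right)},8 \right)} - -90\right) = - 490 \left(\left(-8 + 8\right) - -90\right) = - 490 \left(0 + 90\right) = \left(-490\right) 90 = -44100$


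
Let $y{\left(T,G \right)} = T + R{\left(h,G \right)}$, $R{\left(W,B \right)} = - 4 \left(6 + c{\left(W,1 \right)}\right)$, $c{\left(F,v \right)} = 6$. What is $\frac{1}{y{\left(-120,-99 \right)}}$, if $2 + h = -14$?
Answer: $- \frac{1}{168} \approx -0.0059524$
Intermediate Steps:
$h = -16$ ($h = -2 - 14 = -16$)
$R{\left(W,B \right)} = -48$ ($R{\left(W,B \right)} = - 4 \left(6 + 6\right) = \left(-4\right) 12 = -48$)
$y{\left(T,G \right)} = -48 + T$ ($y{\left(T,G \right)} = T - 48 = -48 + T$)
$\frac{1}{y{\left(-120,-99 \right)}} = \frac{1}{-48 - 120} = \frac{1}{-168} = - \frac{1}{168}$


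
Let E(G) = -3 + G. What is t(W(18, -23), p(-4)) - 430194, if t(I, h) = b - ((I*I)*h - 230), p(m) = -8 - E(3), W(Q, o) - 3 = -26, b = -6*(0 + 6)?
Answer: -425768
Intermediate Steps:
b = -36 (b = -6*6 = -36)
W(Q, o) = -23 (W(Q, o) = 3 - 26 = -23)
p(m) = -8 (p(m) = -8 - (-3 + 3) = -8 - 1*0 = -8 + 0 = -8)
t(I, h) = 194 - h*I**2 (t(I, h) = -36 - ((I*I)*h - 230) = -36 - (I**2*h - 230) = -36 - (h*I**2 - 230) = -36 - (-230 + h*I**2) = -36 + (230 - h*I**2) = 194 - h*I**2)
t(W(18, -23), p(-4)) - 430194 = (194 - 1*(-8)*(-23)**2) - 430194 = (194 - 1*(-8)*529) - 430194 = (194 + 4232) - 430194 = 4426 - 430194 = -425768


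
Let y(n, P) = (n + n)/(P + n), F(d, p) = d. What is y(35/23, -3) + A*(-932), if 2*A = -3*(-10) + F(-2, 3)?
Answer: -221851/17 ≈ -13050.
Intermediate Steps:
y(n, P) = 2*n/(P + n) (y(n, P) = (2*n)/(P + n) = 2*n/(P + n))
A = 14 (A = (-3*(-10) - 2)/2 = (30 - 2)/2 = (½)*28 = 14)
y(35/23, -3) + A*(-932) = 2*(35/23)/(-3 + 35/23) + 14*(-932) = 2*(35*(1/23))/(-3 + 35*(1/23)) - 13048 = 2*(35/23)/(-3 + 35/23) - 13048 = 2*(35/23)/(-34/23) - 13048 = 2*(35/23)*(-23/34) - 13048 = -35/17 - 13048 = -221851/17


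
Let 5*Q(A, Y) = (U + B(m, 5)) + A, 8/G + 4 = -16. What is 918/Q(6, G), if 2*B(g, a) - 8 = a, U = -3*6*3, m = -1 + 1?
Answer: -9180/83 ≈ -110.60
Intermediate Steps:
G = -⅖ (G = 8/(-4 - 16) = 8/(-20) = 8*(-1/20) = -⅖ ≈ -0.40000)
m = 0
U = -54 (U = -18*3 = -54)
B(g, a) = 4 + a/2
Q(A, Y) = -19/2 + A/5 (Q(A, Y) = ((-54 + (4 + (½)*5)) + A)/5 = ((-54 + (4 + 5/2)) + A)/5 = ((-54 + 13/2) + A)/5 = (-95/2 + A)/5 = -19/2 + A/5)
918/Q(6, G) = 918/(-19/2 + (⅕)*6) = 918/(-19/2 + 6/5) = 918/(-83/10) = 918*(-10/83) = -9180/83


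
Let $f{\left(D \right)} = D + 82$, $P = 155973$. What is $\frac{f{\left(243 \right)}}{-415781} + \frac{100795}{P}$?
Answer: $\frac{41857954670}{64850609913} \approx 0.64545$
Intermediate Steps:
$f{\left(D \right)} = 82 + D$
$\frac{f{\left(243 \right)}}{-415781} + \frac{100795}{P} = \frac{82 + 243}{-415781} + \frac{100795}{155973} = 325 \left(- \frac{1}{415781}\right) + 100795 \cdot \frac{1}{155973} = - \frac{325}{415781} + \frac{100795}{155973} = \frac{41857954670}{64850609913}$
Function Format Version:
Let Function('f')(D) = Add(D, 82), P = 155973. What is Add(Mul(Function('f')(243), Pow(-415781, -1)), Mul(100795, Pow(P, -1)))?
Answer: Rational(41857954670, 64850609913) ≈ 0.64545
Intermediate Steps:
Function('f')(D) = Add(82, D)
Add(Mul(Function('f')(243), Pow(-415781, -1)), Mul(100795, Pow(P, -1))) = Add(Mul(Add(82, 243), Pow(-415781, -1)), Mul(100795, Pow(155973, -1))) = Add(Mul(325, Rational(-1, 415781)), Mul(100795, Rational(1, 155973))) = Add(Rational(-325, 415781), Rational(100795, 155973)) = Rational(41857954670, 64850609913)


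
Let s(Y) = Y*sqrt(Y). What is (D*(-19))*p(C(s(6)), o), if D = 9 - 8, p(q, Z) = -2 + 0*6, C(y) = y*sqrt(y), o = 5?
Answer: 38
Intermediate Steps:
s(Y) = Y**(3/2)
C(y) = y**(3/2)
p(q, Z) = -2 (p(q, Z) = -2 + 0 = -2)
D = 1
(D*(-19))*p(C(s(6)), o) = (1*(-19))*(-2) = -19*(-2) = 38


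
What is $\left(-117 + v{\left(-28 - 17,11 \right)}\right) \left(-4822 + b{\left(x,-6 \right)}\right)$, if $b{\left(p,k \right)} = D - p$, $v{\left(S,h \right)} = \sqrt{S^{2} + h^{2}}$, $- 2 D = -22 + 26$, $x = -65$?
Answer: $556803 - 4759 \sqrt{2146} \approx 3.3634 \cdot 10^{5}$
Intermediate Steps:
$D = -2$ ($D = - \frac{-22 + 26}{2} = \left(- \frac{1}{2}\right) 4 = -2$)
$b{\left(p,k \right)} = -2 - p$
$\left(-117 + v{\left(-28 - 17,11 \right)}\right) \left(-4822 + b{\left(x,-6 \right)}\right) = \left(-117 + \sqrt{\left(-28 - 17\right)^{2} + 11^{2}}\right) \left(-4822 - -63\right) = \left(-117 + \sqrt{\left(-28 - 17\right)^{2} + 121}\right) \left(-4822 + \left(-2 + 65\right)\right) = \left(-117 + \sqrt{\left(-45\right)^{2} + 121}\right) \left(-4822 + 63\right) = \left(-117 + \sqrt{2025 + 121}\right) \left(-4759\right) = \left(-117 + \sqrt{2146}\right) \left(-4759\right) = 556803 - 4759 \sqrt{2146}$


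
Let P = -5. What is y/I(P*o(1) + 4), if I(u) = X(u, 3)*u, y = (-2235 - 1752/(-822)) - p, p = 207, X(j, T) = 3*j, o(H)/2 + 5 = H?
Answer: -167131/397848 ≈ -0.42009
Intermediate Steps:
o(H) = -10 + 2*H
y = -334262/137 (y = (-2235 - 1752/(-822)) - 1*207 = (-2235 - 1752*(-1/822)) - 207 = (-2235 + 292/137) - 207 = -305903/137 - 207 = -334262/137 ≈ -2439.9)
I(u) = 3*u**2 (I(u) = (3*u)*u = 3*u**2)
y/I(P*o(1) + 4) = -334262*1/(3*(-5*(-10 + 2*1) + 4)**2)/137 = -334262*1/(3*(-5*(-10 + 2) + 4)**2)/137 = -334262*1/(3*(-5*(-8) + 4)**2)/137 = -334262*1/(3*(40 + 4)**2)/137 = -334262/(137*(3*44**2)) = -334262/(137*(3*1936)) = -334262/137/5808 = -334262/137*1/5808 = -167131/397848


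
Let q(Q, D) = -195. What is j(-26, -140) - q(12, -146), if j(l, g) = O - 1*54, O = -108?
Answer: 33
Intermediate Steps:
j(l, g) = -162 (j(l, g) = -108 - 1*54 = -108 - 54 = -162)
j(-26, -140) - q(12, -146) = -162 - 1*(-195) = -162 + 195 = 33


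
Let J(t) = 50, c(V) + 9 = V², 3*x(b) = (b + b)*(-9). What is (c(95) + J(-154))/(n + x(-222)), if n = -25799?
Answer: -9066/24467 ≈ -0.37054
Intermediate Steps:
x(b) = -6*b (x(b) = ((b + b)*(-9))/3 = ((2*b)*(-9))/3 = (-18*b)/3 = -6*b)
c(V) = -9 + V²
(c(95) + J(-154))/(n + x(-222)) = ((-9 + 95²) + 50)/(-25799 - 6*(-222)) = ((-9 + 9025) + 50)/(-25799 + 1332) = (9016 + 50)/(-24467) = 9066*(-1/24467) = -9066/24467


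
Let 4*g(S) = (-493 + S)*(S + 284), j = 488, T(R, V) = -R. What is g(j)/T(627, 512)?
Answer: 965/627 ≈ 1.5391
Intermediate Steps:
g(S) = (-493 + S)*(284 + S)/4 (g(S) = ((-493 + S)*(S + 284))/4 = ((-493 + S)*(284 + S))/4 = (-493 + S)*(284 + S)/4)
g(j)/T(627, 512) = (-35003 - 209/4*488 + (¼)*488²)/((-1*627)) = (-35003 - 25498 + (¼)*238144)/(-627) = (-35003 - 25498 + 59536)*(-1/627) = -965*(-1/627) = 965/627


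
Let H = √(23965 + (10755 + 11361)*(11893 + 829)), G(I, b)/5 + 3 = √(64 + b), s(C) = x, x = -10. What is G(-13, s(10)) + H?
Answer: -15 + √281383717 + 15*√6 ≈ 16796.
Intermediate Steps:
s(C) = -10
G(I, b) = -15 + 5*√(64 + b)
H = √281383717 (H = √(23965 + 22116*12722) = √(23965 + 281359752) = √281383717 ≈ 16775.)
G(-13, s(10)) + H = (-15 + 5*√(64 - 10)) + √281383717 = (-15 + 5*√54) + √281383717 = (-15 + 5*(3*√6)) + √281383717 = (-15 + 15*√6) + √281383717 = -15 + √281383717 + 15*√6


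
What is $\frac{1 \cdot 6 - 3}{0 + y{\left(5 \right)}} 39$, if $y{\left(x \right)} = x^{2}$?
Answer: $\frac{117}{25} \approx 4.68$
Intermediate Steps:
$\frac{1 \cdot 6 - 3}{0 + y{\left(5 \right)}} 39 = \frac{1 \cdot 6 - 3}{0 + 5^{2}} \cdot 39 = \frac{6 - 3}{0 + 25} \cdot 39 = \frac{3}{25} \cdot 39 = \frac{117}{25}$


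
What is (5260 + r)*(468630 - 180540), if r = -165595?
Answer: -46190910150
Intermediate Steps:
(5260 + r)*(468630 - 180540) = (5260 - 165595)*(468630 - 180540) = -160335*288090 = -46190910150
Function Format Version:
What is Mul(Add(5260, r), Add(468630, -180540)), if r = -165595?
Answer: -46190910150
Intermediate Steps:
Mul(Add(5260, r), Add(468630, -180540)) = Mul(Add(5260, -165595), Add(468630, -180540)) = Mul(-160335, 288090) = -46190910150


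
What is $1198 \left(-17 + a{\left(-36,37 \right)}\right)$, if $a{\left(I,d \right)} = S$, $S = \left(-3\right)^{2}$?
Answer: $-9584$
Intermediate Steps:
$S = 9$
$a{\left(I,d \right)} = 9$
$1198 \left(-17 + a{\left(-36,37 \right)}\right) = 1198 \left(-17 + 9\right) = 1198 \left(-8\right) = -9584$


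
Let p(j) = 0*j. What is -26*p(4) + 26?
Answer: 26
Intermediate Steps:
p(j) = 0
-26*p(4) + 26 = -26*0 + 26 = 0 + 26 = 26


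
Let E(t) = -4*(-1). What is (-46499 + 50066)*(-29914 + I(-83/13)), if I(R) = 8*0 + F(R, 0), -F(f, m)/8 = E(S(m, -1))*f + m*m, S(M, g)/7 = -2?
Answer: -1377668142/13 ≈ -1.0597e+8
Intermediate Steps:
S(M, g) = -14 (S(M, g) = 7*(-2) = -14)
E(t) = 4
F(f, m) = -32*f - 8*m² (F(f, m) = -8*(4*f + m*m) = -8*(4*f + m²) = -8*(m² + 4*f) = -32*f - 8*m²)
I(R) = -32*R (I(R) = 8*0 + (-32*R - 8*0²) = 0 + (-32*R - 8*0) = 0 + (-32*R + 0) = 0 - 32*R = -32*R)
(-46499 + 50066)*(-29914 + I(-83/13)) = (-46499 + 50066)*(-29914 - (-2656)/13) = 3567*(-29914 - (-2656)/13) = 3567*(-29914 - 32*(-83/13)) = 3567*(-29914 + 2656/13) = 3567*(-386226/13) = -1377668142/13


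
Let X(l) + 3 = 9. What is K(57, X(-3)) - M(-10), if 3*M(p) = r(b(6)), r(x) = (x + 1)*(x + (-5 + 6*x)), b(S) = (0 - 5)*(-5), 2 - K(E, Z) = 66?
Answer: -4612/3 ≈ -1537.3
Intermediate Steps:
X(l) = 6 (X(l) = -3 + 9 = 6)
K(E, Z) = -64 (K(E, Z) = 2 - 1*66 = 2 - 66 = -64)
b(S) = 25 (b(S) = -5*(-5) = 25)
r(x) = (1 + x)*(-5 + 7*x)
M(p) = 4420/3 (M(p) = (-5 + 2*25 + 7*25²)/3 = (-5 + 50 + 7*625)/3 = (-5 + 50 + 4375)/3 = (⅓)*4420 = 4420/3)
K(57, X(-3)) - M(-10) = -64 - 1*4420/3 = -64 - 4420/3 = -4612/3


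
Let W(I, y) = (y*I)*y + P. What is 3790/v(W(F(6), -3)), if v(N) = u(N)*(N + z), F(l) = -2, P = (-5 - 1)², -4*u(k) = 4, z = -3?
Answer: -758/3 ≈ -252.67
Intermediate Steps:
u(k) = -1 (u(k) = -¼*4 = -1)
P = 36 (P = (-6)² = 36)
W(I, y) = 36 + I*y² (W(I, y) = (y*I)*y + 36 = (I*y)*y + 36 = I*y² + 36 = 36 + I*y²)
v(N) = 3 - N (v(N) = -(N - 3) = -(-3 + N) = 3 - N)
3790/v(W(F(6), -3)) = 3790/(3 - (36 - 2*(-3)²)) = 3790/(3 - (36 - 2*9)) = 3790/(3 - (36 - 18)) = 3790/(3 - 1*18) = 3790/(3 - 18) = 3790/(-15) = 3790*(-1/15) = -758/3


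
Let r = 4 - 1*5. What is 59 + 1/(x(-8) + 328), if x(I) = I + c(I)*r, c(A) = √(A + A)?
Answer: 377679/6401 + I/25604 ≈ 59.003 + 3.9056e-5*I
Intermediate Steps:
r = -1 (r = 4 - 5 = -1)
c(A) = √2*√A (c(A) = √(2*A) = √2*√A)
x(I) = I - √2*√I (x(I) = I + (√2*√I)*(-1) = I - √2*√I)
59 + 1/(x(-8) + 328) = 59 + 1/((-8 - √2*√(-8)) + 328) = 59 + 1/((-8 - √2*2*I*√2) + 328) = 59 + 1/((-8 - 4*I) + 328) = 59 + 1/(320 - 4*I) = 59 + (320 + 4*I)/102416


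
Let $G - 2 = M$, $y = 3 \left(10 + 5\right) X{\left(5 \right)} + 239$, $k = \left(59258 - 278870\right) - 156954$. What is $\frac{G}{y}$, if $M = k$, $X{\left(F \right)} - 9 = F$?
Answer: $- \frac{376564}{869} \approx -433.33$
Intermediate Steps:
$X{\left(F \right)} = 9 + F$
$k = -376566$ ($k = -219612 - 156954 = -376566$)
$M = -376566$
$y = 869$ ($y = 3 \left(10 + 5\right) \left(9 + 5\right) + 239 = 3 \cdot 15 \cdot 14 + 239 = 45 \cdot 14 + 239 = 630 + 239 = 869$)
$G = -376564$ ($G = 2 - 376566 = -376564$)
$\frac{G}{y} = - \frac{376564}{869}$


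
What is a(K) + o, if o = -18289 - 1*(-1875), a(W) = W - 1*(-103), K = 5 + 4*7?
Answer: -16278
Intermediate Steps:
K = 33 (K = 5 + 28 = 33)
a(W) = 103 + W (a(W) = W + 103 = 103 + W)
o = -16414 (o = -18289 + 1875 = -16414)
a(K) + o = (103 + 33) - 16414 = 136 - 16414 = -16278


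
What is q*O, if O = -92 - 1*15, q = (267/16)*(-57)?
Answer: 1628433/16 ≈ 1.0178e+5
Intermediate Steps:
q = -15219/16 (q = (267*(1/16))*(-57) = (267/16)*(-57) = -15219/16 ≈ -951.19)
O = -107 (O = -92 - 15 = -107)
q*O = -15219/16*(-107) = 1628433/16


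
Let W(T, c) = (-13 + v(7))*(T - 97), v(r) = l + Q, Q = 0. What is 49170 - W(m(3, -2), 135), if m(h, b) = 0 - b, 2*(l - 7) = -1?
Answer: 97105/2 ≈ 48553.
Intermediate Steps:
l = 13/2 (l = 7 + (½)*(-1) = 7 - ½ = 13/2 ≈ 6.5000)
v(r) = 13/2 (v(r) = 13/2 + 0 = 13/2)
m(h, b) = -b
W(T, c) = 1261/2 - 13*T/2 (W(T, c) = (-13 + 13/2)*(T - 97) = -13*(-97 + T)/2 = 1261/2 - 13*T/2)
49170 - W(m(3, -2), 135) = 49170 - (1261/2 - (-13)*(-2)/2) = 49170 - (1261/2 - 13/2*2) = 49170 - (1261/2 - 13) = 49170 - 1*1235/2 = 49170 - 1235/2 = 97105/2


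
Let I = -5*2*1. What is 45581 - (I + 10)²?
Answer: 45581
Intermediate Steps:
I = -10 (I = -10*1 = -10)
45581 - (I + 10)² = 45581 - (-10 + 10)² = 45581 - 1*0² = 45581 - 1*0 = 45581 + 0 = 45581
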